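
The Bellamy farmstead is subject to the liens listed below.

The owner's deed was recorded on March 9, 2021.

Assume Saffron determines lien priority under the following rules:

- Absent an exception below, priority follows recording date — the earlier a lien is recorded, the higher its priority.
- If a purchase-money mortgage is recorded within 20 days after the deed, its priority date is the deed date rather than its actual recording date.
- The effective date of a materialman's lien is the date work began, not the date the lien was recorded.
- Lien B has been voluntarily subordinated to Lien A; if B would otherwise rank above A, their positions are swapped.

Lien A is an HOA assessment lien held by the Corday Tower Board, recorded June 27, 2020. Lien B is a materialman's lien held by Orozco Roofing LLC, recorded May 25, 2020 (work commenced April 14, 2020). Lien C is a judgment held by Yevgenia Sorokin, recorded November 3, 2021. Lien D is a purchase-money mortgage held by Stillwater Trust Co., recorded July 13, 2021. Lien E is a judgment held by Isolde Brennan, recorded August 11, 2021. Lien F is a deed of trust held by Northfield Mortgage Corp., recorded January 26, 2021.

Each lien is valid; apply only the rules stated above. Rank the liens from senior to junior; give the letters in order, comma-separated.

A, B, F, D, E, C

First, effective dates: B relates back to April 14, 2020 (work commenced); D was recorded 126 days after the deed — beyond 20 days — so no relation-back applies.
Ordering by effective date: B (April 14, 2020), A (June 27, 2020), F (January 26, 2021), D (July 13, 2021), E (August 11, 2021), C (November 3, 2021).
Because B would otherwise rank above A, the subordination swaps them.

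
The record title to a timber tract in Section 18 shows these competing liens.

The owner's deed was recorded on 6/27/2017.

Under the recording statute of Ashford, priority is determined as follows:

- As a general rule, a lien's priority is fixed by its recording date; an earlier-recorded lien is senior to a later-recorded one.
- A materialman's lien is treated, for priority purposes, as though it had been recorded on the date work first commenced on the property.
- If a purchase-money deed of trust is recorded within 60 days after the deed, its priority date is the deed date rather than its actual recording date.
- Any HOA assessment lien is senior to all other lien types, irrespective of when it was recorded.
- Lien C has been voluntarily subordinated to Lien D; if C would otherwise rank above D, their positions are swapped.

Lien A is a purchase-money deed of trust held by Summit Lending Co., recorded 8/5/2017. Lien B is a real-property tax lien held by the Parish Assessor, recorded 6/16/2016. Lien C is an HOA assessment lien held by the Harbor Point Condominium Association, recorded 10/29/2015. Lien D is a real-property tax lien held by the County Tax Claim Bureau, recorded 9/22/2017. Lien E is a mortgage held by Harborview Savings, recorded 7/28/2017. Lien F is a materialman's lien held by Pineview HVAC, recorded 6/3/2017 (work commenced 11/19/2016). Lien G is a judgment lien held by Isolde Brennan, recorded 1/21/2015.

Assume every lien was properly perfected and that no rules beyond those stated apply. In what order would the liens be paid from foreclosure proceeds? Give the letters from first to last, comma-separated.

D, G, B, F, A, E, C

Adjusting effective dates: A's effective date is the deed date, 6/27/2017; F is treated as recorded 11/19/2016, the work-commencement date.
C, as an HOA assessment lien, has superpriority and ranks first.
Ordering the rest by effective date: G (1/21/2015), B (6/16/2016), F (11/19/2016), A (6/27/2017), E (7/28/2017), D (9/22/2017).
Because C would otherwise rank above D, the subordination swaps them.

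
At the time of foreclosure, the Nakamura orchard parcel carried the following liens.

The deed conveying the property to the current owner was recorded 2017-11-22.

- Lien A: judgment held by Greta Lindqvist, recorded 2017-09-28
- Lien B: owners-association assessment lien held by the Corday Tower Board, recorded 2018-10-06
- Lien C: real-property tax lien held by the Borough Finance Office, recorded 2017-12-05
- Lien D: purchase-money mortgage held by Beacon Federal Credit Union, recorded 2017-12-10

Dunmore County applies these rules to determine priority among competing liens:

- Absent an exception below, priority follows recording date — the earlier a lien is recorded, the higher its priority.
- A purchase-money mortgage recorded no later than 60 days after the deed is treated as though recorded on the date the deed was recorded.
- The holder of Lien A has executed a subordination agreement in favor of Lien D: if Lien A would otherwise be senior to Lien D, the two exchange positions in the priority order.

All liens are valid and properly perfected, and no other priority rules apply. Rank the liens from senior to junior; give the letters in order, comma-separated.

D, A, C, B

Effective dates after the stated exceptions: D's effective date is the deed date, 2017-11-22.
By effective date: A (2017-09-28), D (2017-11-22), C (2017-12-05), B (2018-10-06).
A is senior to D before the subordination, so the two trade places.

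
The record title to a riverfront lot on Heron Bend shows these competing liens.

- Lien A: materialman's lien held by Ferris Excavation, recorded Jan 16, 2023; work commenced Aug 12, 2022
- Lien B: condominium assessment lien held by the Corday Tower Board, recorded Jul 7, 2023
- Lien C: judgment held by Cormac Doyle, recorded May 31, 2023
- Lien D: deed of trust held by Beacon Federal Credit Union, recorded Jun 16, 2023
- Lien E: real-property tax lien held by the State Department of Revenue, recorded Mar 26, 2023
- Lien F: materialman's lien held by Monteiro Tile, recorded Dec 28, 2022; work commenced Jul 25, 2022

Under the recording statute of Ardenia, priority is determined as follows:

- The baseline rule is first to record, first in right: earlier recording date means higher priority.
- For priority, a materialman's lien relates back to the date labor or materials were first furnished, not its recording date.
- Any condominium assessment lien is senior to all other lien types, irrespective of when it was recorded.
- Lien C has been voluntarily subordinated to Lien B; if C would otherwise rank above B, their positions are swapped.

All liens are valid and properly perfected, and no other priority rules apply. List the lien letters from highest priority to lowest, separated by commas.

B, F, A, E, C, D

Effective dates after the stated exceptions: A is treated as recorded Aug 12, 2022, the work-commencement date; F is treated as recorded Jul 25, 2022, the work-commencement date.
As a condominium assessment lien, B is senior to every other lien.
Ordering the rest by effective date: F (Jul 25, 2022), A (Aug 12, 2022), E (Mar 26, 2023), C (May 31, 2023), D (Jun 16, 2023).
C is already junior to B, so the subordination agreement changes nothing.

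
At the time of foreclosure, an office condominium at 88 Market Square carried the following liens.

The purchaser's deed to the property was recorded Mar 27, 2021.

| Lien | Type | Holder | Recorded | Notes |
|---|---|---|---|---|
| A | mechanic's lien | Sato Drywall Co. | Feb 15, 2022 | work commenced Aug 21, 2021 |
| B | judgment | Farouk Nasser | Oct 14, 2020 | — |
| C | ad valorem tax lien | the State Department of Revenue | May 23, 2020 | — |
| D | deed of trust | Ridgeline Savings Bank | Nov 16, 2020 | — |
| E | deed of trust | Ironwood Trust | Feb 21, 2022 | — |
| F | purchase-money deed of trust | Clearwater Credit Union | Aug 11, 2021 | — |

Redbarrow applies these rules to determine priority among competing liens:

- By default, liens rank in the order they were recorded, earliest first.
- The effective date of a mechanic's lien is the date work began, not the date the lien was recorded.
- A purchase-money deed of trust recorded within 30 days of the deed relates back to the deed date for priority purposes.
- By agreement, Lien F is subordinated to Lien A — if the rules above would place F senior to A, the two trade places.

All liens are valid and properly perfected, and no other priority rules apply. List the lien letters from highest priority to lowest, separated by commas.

Effective dates after the stated exceptions: A relates back to Aug 21, 2021 (work commenced); F was recorded 137 days after the deed — beyond 30 days — so no relation-back applies.
By effective date, earliest first: C (May 23, 2020), B (Oct 14, 2020), D (Nov 16, 2020), F (Aug 11, 2021), A (Aug 21, 2021), E (Feb 21, 2022).
The subordination applies — F was senior to A — so F and A swap.

C, B, D, A, F, E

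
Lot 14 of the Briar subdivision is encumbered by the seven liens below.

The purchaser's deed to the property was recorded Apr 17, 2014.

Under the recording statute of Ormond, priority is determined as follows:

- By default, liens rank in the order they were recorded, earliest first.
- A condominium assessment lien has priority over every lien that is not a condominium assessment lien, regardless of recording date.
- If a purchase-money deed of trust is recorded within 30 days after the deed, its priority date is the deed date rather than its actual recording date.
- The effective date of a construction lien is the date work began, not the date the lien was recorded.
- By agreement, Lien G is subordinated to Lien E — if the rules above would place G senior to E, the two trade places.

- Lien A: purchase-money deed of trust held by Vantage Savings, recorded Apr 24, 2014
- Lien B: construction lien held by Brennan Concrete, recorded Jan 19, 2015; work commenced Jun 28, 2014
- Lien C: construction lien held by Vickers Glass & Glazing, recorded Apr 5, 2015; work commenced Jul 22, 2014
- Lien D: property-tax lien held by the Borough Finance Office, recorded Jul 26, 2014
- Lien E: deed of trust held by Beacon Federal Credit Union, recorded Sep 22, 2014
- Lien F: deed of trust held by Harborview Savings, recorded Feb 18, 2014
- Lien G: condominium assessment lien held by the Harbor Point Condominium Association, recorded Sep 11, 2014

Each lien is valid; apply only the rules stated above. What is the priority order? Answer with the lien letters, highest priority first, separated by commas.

Effective dates: A relates back to the deed date Apr 17, 2014; B is treated as recorded Jun 28, 2014, the work-commencement date; C relates back to Jul 22, 2014 (work commenced).
As a condominium assessment lien, G is senior to every other lien.
Among the remaining liens, by effective date: F (Feb 18, 2014), A (Apr 17, 2014), B (Jun 28, 2014), C (Jul 22, 2014), D (Jul 26, 2014), E (Sep 22, 2014).
The subordination applies — G was senior to E — so G and E swap.

E, F, A, B, C, D, G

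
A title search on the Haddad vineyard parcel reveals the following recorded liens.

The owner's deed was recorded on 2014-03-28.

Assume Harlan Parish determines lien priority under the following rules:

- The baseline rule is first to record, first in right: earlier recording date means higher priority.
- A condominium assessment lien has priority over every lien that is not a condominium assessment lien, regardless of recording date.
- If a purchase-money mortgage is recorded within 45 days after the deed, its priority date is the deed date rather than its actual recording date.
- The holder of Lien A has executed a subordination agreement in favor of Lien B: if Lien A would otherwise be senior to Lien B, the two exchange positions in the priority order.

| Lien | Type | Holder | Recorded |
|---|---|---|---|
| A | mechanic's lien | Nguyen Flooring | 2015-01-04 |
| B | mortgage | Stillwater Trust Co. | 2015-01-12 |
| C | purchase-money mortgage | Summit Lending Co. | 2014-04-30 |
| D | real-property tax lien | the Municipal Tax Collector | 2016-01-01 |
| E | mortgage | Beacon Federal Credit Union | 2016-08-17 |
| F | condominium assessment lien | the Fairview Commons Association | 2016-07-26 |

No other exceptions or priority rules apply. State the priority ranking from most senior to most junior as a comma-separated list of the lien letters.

F, C, B, A, D, E

Effective dates: C's effective date is the deed date, 2014-03-28.
F, as a condominium assessment lien, has superpriority and ranks first.
The other liens, earliest effective date first: C (2014-03-28), A (2015-01-04), B (2015-01-12), D (2016-01-01), E (2016-08-17).
Because A would otherwise rank above B, the subordination swaps them.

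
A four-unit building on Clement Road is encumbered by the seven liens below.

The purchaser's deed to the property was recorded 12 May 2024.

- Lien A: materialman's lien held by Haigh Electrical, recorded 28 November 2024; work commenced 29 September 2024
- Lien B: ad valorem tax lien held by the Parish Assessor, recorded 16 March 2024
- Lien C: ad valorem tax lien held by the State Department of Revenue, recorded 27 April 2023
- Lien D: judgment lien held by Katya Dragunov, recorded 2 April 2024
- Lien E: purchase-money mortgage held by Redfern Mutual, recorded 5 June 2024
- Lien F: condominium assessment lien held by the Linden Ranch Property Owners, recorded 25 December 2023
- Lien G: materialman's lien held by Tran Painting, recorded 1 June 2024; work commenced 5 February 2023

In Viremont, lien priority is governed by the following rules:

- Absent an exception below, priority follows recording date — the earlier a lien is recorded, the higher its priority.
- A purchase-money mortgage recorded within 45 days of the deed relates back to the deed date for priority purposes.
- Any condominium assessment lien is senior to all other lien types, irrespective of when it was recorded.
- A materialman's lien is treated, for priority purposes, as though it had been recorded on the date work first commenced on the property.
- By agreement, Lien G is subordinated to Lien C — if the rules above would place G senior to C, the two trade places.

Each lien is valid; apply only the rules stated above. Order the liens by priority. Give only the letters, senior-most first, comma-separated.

F, C, G, B, D, E, A

First, effective dates: A is treated as recorded 29 September 2024, the work-commencement date; E was recorded within the 45-day window, so its effective date is the deed date 12 May 2024; G's effective date is 5 February 2023, when work began.
As a condominium assessment lien, F is senior to every other lien.
The other liens, earliest effective date first: G (5 February 2023), C (27 April 2023), B (16 March 2024), D (2 April 2024), E (12 May 2024), A (29 September 2024).
G would otherwise be senior to C, so under the subordination agreement G and C exchange positions.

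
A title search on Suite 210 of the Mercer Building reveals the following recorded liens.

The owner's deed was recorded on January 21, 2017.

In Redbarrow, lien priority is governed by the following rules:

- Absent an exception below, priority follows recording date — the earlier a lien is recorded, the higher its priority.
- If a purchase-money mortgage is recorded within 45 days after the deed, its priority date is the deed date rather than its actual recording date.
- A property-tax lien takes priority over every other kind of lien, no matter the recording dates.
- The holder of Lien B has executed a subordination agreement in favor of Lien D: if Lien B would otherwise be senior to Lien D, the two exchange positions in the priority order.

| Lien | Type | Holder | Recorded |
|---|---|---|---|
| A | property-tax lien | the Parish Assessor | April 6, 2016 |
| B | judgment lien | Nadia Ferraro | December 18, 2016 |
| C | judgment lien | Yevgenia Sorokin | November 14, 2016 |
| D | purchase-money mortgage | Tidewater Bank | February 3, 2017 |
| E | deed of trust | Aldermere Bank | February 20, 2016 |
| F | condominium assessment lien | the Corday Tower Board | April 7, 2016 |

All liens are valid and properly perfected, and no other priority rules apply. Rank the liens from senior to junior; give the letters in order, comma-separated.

A, E, F, C, D, B

First, effective dates: D relates back to the deed date January 21, 2017.
A is a property-tax lien, so it outranks all other liens regardless of date.
Ordering the rest by effective date: E (February 20, 2016), F (April 7, 2016), C (November 14, 2016), B (December 18, 2016), D (January 21, 2017).
Because B would otherwise rank above D, the subordination swaps them.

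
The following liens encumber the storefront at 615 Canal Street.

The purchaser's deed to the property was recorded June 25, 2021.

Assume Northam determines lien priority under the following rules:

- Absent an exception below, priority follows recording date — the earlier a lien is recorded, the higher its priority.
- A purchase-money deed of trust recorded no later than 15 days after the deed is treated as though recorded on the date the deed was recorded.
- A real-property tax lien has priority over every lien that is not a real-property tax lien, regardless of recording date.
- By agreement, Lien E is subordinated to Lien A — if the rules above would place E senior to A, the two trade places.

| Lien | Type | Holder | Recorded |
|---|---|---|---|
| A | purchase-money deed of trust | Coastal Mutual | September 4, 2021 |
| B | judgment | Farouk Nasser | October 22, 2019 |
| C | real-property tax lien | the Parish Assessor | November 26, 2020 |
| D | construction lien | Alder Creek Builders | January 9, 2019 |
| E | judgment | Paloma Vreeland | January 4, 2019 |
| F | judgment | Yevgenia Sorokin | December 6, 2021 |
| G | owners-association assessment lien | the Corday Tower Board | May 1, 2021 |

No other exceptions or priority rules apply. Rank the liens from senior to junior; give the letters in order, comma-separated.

Effective dates: A was recorded 71 days after the deed, outside the 15-day window, so it keeps its recording date.
C is a real-property tax lien and takes priority over every other lien.
Ordering the rest by effective date: E (January 4, 2019), D (January 9, 2019), B (October 22, 2019), G (May 1, 2021), A (September 4, 2021), F (December 6, 2021).
The subordination applies — E was senior to A — so E and A swap.

C, A, D, B, G, E, F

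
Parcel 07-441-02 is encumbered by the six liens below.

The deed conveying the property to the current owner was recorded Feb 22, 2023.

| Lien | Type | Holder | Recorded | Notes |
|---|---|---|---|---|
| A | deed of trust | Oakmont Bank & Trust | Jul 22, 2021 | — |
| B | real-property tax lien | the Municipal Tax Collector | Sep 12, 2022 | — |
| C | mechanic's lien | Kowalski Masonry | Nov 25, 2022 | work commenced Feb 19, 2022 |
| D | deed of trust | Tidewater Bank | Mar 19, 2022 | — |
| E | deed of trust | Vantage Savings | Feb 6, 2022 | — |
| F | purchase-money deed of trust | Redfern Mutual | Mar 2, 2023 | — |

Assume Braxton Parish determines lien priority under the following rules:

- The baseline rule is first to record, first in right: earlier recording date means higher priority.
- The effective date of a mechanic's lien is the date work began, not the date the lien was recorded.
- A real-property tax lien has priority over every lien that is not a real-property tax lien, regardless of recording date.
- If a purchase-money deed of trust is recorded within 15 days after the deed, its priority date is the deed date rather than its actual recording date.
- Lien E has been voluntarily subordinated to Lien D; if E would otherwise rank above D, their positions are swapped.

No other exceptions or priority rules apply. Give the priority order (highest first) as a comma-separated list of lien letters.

Adjusting effective dates: C relates back to Feb 19, 2022 (work commenced); F was recorded within the 15-day window, so its effective date is the deed date Feb 22, 2023.
As a real-property tax lien, B is senior to every other lien.
The other liens, earliest effective date first: A (Jul 22, 2021), E (Feb 6, 2022), C (Feb 19, 2022), D (Mar 19, 2022), F (Feb 22, 2023).
E would otherwise be senior to D, so under the subordination agreement E and D exchange positions.

B, A, D, C, E, F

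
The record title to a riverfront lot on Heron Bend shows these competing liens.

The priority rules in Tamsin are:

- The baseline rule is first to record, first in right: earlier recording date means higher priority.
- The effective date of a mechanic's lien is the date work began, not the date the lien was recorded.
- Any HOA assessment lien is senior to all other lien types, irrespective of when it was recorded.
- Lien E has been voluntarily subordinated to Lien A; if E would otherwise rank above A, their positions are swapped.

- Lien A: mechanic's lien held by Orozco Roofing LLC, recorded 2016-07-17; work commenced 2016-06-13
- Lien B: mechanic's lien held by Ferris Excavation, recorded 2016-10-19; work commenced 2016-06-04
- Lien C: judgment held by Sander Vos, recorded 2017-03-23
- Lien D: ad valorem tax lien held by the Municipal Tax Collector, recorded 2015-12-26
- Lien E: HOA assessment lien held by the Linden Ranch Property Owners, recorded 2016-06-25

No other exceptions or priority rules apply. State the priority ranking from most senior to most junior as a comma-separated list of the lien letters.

Effective dates: A's effective date is 2016-06-13, when work began; B is treated as recorded 2016-06-04, the work-commencement date.
As an HOA assessment lien, E is senior to every other lien.
The other liens, earliest effective date first: D (2015-12-26), B (2016-06-04), A (2016-06-13), C (2017-03-23).
The subordination applies — E was senior to A — so E and A swap.

A, D, B, E, C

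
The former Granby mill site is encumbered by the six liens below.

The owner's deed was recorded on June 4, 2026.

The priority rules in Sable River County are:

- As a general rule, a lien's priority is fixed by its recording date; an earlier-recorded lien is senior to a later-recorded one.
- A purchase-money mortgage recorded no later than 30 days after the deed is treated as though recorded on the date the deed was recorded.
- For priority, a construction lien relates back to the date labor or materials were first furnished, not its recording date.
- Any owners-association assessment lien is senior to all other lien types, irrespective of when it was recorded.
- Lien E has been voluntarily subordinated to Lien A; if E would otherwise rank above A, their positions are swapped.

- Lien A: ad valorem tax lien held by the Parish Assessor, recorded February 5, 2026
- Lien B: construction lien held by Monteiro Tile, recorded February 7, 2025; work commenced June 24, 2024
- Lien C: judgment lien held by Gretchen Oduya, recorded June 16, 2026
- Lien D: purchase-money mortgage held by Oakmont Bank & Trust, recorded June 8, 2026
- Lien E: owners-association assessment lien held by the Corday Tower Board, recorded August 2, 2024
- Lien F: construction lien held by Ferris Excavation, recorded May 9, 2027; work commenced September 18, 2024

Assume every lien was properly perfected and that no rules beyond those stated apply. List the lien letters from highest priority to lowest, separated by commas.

A, B, F, E, D, C

Adjusting effective dates: B's effective date is June 24, 2024, when work began; D relates back to the deed date June 4, 2026; F relates back to September 18, 2024 (work commenced).
As an owners-association assessment lien, E is senior to every other lien.
The other liens, earliest effective date first: B (June 24, 2024), F (September 18, 2024), A (February 5, 2026), D (June 4, 2026), C (June 16, 2026).
E is senior to A before the subordination, so the two trade places.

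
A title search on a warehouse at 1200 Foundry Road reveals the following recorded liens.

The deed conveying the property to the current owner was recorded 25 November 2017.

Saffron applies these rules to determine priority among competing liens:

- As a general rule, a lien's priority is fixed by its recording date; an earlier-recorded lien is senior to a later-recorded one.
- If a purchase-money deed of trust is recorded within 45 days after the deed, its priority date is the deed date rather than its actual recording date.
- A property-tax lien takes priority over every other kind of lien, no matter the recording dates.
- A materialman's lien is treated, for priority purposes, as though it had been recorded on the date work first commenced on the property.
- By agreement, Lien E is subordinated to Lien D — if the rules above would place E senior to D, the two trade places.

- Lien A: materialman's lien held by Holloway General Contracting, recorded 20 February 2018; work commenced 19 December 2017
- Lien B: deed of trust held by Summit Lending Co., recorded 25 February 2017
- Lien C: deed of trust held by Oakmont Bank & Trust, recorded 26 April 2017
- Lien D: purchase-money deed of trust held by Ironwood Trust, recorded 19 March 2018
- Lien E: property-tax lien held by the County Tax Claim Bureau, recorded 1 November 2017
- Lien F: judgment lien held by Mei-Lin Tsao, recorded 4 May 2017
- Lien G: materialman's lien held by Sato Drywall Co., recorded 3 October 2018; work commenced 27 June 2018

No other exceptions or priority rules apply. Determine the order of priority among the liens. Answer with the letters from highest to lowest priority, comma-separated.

D, B, C, F, A, E, G

First, effective dates: A's effective date is 19 December 2017, when work began; D missed the 45-day window (114 days after the deed), so its recording date stands; G relates back to 27 June 2018 (work commenced).
As a property-tax lien, E is senior to every other lien.
The other liens, earliest effective date first: B (25 February 2017), C (26 April 2017), F (4 May 2017), A (19 December 2017), D (19 March 2018), G (27 June 2018).
E is senior to D before the subordination, so the two trade places.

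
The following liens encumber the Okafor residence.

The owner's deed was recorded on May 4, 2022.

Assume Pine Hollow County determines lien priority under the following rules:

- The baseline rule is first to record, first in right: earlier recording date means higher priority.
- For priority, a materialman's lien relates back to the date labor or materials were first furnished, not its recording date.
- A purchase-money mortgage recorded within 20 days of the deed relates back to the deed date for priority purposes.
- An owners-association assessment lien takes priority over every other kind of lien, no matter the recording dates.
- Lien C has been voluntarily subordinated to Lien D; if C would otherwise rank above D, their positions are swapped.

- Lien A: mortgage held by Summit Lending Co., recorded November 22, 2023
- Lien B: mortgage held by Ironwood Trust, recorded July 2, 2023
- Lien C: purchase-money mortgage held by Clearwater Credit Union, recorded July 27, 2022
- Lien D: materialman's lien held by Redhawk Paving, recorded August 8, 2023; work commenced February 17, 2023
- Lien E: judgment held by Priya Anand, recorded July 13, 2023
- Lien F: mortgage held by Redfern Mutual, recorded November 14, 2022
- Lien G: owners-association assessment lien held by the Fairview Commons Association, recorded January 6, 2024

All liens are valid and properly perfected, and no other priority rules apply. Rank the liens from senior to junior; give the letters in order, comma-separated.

G, D, F, C, B, E, A

Effective dates: C missed the 20-day window (84 days after the deed), so its recording date stands; D is treated as recorded February 17, 2023, the work-commencement date.
G, as an owners-association assessment lien, has superpriority and ranks first.
Ordering the rest by effective date: C (July 27, 2022), F (November 14, 2022), D (February 17, 2023), B (July 2, 2023), E (July 13, 2023), A (November 22, 2023).
C is senior to D before the subordination, so the two trade places.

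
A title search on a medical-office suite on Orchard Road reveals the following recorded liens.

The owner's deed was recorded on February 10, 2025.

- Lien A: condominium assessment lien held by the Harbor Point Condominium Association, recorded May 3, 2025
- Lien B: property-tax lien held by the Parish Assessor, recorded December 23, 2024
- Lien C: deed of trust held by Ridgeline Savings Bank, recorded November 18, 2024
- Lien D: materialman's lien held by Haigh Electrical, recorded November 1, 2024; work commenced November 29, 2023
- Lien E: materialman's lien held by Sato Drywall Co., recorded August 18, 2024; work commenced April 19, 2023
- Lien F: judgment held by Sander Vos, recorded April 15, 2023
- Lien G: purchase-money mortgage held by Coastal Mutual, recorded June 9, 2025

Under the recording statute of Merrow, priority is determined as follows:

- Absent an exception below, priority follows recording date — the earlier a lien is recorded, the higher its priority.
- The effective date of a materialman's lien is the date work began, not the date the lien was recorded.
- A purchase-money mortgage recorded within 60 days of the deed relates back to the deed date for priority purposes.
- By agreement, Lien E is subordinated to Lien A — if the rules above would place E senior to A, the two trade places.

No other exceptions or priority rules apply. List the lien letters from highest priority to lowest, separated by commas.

F, A, D, C, B, E, G

Adjusting effective dates: D relates back to November 29, 2023 (work commenced); E is treated as recorded April 19, 2023, the work-commencement date; G was recorded 119 days after the deed — beyond 60 days — so no relation-back applies.
By effective date: F (April 15, 2023), E (April 19, 2023), D (November 29, 2023), C (November 18, 2024), B (December 23, 2024), A (May 3, 2025), G (June 9, 2025).
Because E would otherwise rank above A, the subordination swaps them.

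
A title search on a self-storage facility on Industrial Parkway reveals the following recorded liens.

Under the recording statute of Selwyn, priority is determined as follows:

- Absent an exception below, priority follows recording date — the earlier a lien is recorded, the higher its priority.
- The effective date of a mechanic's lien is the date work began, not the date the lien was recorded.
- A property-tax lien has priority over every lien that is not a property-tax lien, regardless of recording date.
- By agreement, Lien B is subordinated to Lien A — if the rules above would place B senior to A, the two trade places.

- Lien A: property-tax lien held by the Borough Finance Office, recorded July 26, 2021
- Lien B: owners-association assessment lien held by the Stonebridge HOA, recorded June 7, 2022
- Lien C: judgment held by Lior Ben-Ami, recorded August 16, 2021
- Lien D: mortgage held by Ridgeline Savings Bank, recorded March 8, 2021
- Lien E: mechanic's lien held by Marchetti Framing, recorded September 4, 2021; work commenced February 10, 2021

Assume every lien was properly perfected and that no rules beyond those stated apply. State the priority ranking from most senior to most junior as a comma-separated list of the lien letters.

A, E, D, C, B

First, effective dates: E relates back to February 10, 2021 (work commenced).
A, as a property-tax lien, has superpriority and ranks first.
Remaining liens by effective date: E (February 10, 2021), D (March 8, 2021), C (August 16, 2021), B (June 7, 2022).
B already ranks below A; the subordination has no effect.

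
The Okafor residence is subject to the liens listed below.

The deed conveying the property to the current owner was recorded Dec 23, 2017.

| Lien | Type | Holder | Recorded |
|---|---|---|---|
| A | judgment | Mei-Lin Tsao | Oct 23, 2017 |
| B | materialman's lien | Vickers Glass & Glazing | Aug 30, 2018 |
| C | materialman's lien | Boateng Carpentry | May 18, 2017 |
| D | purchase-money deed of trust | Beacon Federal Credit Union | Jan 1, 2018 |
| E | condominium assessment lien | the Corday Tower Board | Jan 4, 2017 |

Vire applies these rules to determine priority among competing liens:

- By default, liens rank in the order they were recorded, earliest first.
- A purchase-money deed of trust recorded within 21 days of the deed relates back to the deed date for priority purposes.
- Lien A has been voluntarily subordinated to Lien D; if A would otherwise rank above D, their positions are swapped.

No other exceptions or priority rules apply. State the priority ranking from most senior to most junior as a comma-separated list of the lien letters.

E, C, D, A, B

Effective dates after the stated exceptions: D's effective date is the deed date, Dec 23, 2017.
Sorted by effective date: E (Jan 4, 2017), C (May 18, 2017), A (Oct 23, 2017), D (Dec 23, 2017), B (Aug 30, 2018).
A would otherwise be senior to D, so under the subordination agreement A and D exchange positions.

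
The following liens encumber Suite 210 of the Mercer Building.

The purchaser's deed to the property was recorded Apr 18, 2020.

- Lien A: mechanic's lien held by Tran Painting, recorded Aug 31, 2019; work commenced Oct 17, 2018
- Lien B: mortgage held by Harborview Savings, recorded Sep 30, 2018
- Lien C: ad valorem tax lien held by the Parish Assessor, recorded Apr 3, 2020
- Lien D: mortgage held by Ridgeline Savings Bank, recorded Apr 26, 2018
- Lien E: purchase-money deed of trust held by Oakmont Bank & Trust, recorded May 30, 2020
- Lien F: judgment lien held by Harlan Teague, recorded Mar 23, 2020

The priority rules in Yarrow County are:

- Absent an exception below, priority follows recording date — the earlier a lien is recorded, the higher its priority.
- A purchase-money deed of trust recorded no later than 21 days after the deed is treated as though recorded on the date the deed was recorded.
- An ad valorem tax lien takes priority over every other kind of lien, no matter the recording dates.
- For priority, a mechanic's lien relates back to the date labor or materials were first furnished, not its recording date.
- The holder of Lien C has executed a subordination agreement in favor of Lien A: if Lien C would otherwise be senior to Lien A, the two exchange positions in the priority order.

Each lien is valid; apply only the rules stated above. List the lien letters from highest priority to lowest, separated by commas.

Adjusting effective dates: A relates back to Oct 17, 2018 (work commenced); E was recorded 42 days after the deed, outside the 21-day window, so it keeps its recording date.
C is an ad valorem tax lien, so it outranks all other liens regardless of date.
Ordering the rest by effective date: D (Apr 26, 2018), B (Sep 30, 2018), A (Oct 17, 2018), F (Mar 23, 2020), E (May 30, 2020).
C would otherwise be senior to A, so under the subordination agreement C and A exchange positions.

A, D, B, C, F, E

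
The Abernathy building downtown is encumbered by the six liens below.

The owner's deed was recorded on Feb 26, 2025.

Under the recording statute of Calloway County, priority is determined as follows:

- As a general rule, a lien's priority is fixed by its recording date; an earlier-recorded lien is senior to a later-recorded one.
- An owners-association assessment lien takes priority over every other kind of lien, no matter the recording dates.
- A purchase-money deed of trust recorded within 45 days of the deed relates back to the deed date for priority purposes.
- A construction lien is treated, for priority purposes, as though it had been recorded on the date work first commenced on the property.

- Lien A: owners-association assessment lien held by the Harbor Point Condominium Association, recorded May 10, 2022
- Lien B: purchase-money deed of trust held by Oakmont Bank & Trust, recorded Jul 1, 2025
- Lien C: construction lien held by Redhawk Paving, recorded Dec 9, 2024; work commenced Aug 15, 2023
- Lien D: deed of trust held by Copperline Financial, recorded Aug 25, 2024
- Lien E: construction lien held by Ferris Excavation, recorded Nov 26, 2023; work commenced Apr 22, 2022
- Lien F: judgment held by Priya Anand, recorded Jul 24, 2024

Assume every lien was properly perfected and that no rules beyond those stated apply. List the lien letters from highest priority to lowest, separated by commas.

First, effective dates: B missed the 45-day window (125 days after the deed), so its recording date stands; C's effective date is Aug 15, 2023, when work began; E is treated as recorded Apr 22, 2022, the work-commencement date.
As an owners-association assessment lien, A is senior to every other lien.
The other liens, earliest effective date first: E (Apr 22, 2022), C (Aug 15, 2023), F (Jul 24, 2024), D (Aug 25, 2024), B (Jul 1, 2025).

A, E, C, F, D, B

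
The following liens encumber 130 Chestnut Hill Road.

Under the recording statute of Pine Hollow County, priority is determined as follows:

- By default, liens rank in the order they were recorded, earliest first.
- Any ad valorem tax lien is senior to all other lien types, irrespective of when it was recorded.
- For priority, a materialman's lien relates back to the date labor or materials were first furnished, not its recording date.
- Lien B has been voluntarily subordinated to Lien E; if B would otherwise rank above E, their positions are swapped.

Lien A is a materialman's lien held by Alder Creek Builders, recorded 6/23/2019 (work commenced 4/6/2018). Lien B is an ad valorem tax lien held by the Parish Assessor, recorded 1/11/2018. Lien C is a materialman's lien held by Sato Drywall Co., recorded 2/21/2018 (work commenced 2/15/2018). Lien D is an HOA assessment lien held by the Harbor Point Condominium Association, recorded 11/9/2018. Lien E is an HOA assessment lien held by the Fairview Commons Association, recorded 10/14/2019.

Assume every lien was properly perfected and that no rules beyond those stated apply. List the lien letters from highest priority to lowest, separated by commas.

Effective dates: A's effective date is 4/6/2018, when work began; C relates back to 2/15/2018 (work commenced).
B is an ad valorem tax lien and takes priority over every other lien.
Remaining liens by effective date: C (2/15/2018), A (4/6/2018), D (11/9/2018), E (10/14/2019).
B would otherwise be senior to E, so under the subordination agreement B and E exchange positions.

E, C, A, D, B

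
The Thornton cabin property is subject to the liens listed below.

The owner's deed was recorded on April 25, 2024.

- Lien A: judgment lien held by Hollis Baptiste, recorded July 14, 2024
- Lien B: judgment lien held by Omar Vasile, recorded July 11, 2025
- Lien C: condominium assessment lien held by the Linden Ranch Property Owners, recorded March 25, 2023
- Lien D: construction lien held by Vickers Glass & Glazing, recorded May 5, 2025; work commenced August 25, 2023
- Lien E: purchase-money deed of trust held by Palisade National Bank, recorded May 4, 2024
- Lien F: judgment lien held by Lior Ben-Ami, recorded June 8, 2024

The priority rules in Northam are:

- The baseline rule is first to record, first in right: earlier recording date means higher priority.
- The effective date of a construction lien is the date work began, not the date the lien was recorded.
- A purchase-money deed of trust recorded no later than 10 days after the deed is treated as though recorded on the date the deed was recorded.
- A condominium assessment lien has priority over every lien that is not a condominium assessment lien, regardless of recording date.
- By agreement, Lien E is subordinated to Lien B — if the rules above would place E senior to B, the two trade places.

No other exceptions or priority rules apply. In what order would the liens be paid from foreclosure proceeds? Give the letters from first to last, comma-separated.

C, D, B, F, A, E

Adjusting effective dates: D is treated as recorded August 25, 2023, the work-commencement date; E relates back to the deed date April 25, 2024.
C, as a condominium assessment lien, has superpriority and ranks first.
Ordering the rest by effective date: D (August 25, 2023), E (April 25, 2024), F (June 8, 2024), A (July 14, 2024), B (July 11, 2025).
Because E would otherwise rank above B, the subordination swaps them.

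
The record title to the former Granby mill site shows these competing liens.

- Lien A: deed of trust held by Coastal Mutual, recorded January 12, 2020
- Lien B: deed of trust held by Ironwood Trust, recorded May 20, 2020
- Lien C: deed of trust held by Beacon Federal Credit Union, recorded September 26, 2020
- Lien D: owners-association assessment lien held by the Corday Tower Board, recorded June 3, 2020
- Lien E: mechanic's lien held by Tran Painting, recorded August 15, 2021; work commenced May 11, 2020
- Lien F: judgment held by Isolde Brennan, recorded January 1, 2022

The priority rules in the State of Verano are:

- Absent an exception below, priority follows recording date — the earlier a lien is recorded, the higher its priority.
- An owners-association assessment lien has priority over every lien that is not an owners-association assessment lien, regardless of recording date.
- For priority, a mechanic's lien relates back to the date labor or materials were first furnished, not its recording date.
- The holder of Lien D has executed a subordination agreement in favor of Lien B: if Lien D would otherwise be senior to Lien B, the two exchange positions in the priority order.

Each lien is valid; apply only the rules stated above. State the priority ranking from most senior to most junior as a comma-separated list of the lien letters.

B, A, E, D, C, F

Effective dates: E is treated as recorded May 11, 2020, the work-commencement date.
D, as an owners-association assessment lien, has superpriority and ranks first.
The other liens, earliest effective date first: A (January 12, 2020), E (May 11, 2020), B (May 20, 2020), C (September 26, 2020), F (January 1, 2022).
The subordination applies — D was senior to B — so D and B swap.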